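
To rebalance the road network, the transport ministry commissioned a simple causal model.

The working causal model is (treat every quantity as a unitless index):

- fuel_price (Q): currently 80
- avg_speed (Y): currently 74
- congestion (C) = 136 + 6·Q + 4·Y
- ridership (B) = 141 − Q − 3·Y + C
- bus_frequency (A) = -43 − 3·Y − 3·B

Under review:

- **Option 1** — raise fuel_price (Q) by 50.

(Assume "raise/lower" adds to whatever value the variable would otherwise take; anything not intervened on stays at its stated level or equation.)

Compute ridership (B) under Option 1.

Option 1 (Q + 50):
  Q = 80 + 50 = 130
  Y = 74
  C = 136 + 6·130 + 4·74 = 1212
  B = 141 − 130 − 3·74 + 1212 = 1001

1001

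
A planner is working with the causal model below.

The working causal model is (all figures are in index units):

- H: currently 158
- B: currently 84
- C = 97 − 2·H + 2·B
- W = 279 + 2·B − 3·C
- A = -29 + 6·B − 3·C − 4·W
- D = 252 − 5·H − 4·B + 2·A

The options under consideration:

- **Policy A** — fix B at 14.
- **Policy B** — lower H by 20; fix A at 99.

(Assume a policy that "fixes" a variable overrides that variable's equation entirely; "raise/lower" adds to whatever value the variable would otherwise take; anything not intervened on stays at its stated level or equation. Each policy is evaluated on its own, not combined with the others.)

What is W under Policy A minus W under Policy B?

Policy A (B := 14):
  H = 158
  B = 14
  C = 97 − 2·158 + 2·14 = -191
  W = 279 + 2·14 − 3·(-191) = 880
Policy B (H − 20, A := 99):
  H = 158 − 20 = 138
  B = 84
  C = 97 − 2·138 + 2·84 = -11
  W = 279 + 2·84 − 3·(-11) = 480
W: 880 − 480 = 400

400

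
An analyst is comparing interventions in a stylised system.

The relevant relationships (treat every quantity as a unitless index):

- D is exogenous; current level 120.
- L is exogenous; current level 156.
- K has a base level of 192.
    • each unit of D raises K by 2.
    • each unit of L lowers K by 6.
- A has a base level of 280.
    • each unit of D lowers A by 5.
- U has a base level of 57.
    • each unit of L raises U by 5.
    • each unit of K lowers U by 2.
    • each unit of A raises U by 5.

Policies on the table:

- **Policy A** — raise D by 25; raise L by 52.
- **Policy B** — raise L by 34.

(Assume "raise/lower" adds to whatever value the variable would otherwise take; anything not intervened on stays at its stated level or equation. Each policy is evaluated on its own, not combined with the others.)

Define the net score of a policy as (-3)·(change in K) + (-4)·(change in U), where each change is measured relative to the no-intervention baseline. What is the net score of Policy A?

Baseline:
  D = 120
  L = 156
  K = 192 + 2·120 − 6·156 = -504
  A = 280 − 5·120 = -320
  U = 57 + 5·156 − 2·(-504) + 5·(-320) = 245
Policy A (D + 25, L + 52):
  D = 120 + 25 = 145
  L = 156 + 52 = 208
  K = 192 + 2·145 − 6·208 = -766
  A = 280 − 5·145 = -445
  U = 57 + 5·208 − 2·(-766) + 5·(-445) = 404
ΔK = -766 − (-504) = -262; ΔU = 404 − 245 = 159
Score = (-3)·(-262) + (-4)·159 = 150

150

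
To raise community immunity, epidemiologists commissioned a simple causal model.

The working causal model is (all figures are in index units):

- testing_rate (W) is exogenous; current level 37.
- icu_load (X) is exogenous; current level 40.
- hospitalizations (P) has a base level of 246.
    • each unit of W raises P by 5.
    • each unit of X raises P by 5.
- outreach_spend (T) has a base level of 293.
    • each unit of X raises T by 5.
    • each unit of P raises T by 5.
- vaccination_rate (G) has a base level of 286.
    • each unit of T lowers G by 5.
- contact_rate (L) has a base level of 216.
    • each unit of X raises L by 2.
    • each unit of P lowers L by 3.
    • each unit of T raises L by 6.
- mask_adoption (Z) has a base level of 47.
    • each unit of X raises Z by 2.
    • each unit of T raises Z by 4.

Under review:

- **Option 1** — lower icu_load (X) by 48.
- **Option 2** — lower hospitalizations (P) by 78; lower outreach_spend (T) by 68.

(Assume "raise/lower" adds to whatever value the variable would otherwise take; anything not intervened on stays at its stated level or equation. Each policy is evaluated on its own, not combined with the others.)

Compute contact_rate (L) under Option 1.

Option 1 (X − 48):
  W = 37
  X = 40 − 48 = -8
  P = 246 + 5·37 + 5·(-8) = 391
  T = 293 + 5·(-8) + 5·391 = 2208
  L = 216 + 2·(-8) − 3·391 + 6·2208 = 12275

12275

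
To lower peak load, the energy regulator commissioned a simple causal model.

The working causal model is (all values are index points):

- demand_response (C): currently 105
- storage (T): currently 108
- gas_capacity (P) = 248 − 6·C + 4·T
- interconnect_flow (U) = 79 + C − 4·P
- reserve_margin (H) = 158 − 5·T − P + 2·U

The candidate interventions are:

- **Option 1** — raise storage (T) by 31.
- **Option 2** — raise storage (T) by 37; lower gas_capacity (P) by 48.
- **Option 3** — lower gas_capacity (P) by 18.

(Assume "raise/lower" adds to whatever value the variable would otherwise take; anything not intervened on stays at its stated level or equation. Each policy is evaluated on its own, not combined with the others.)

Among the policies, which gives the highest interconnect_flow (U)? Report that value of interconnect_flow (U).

56

Option 1 (T + 31):
  C = 105
  T = 108 + 31 = 139
  P = 248 − 6·105 + 4·139 = 174
  U = 79 + 105 − 4·174 = -512
Option 2 (T + 37, P − 48):
  C = 105
  T = 108 + 37 = 145
  P = 248 − 6·105 + 4·145 (−48 from intervention) = 150
  U = 79 + 105 − 4·150 = -416
Option 3 (P − 18):
  C = 105
  T = 108
  P = 248 − 6·105 + 4·108 (−18 from intervention) = 32
  U = 79 + 105 − 4·32 = 56
Comparing — Option 1: U=-512, Option 2: U=-416, Option 3: U=56. Highest is 56 (Option 3).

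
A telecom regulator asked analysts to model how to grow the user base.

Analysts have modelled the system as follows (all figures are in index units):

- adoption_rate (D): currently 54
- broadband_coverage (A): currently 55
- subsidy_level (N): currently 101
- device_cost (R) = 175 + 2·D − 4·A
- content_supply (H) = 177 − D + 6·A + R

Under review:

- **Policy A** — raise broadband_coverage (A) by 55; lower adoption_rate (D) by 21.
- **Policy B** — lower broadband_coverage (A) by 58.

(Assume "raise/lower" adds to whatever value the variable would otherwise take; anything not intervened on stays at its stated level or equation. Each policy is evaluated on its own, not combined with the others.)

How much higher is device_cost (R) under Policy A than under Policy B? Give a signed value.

-494

Policy A (A + 55, D − 21):
  D = 54 − 21 = 33
  A = 55 + 55 = 110
  R = 175 + 2·33 − 4·110 = -199
Policy B (A − 58):
  D = 54
  A = 55 − 58 = -3
  R = 175 + 2·54 − 4·(-3) = 295
R: -199 − 295 = -494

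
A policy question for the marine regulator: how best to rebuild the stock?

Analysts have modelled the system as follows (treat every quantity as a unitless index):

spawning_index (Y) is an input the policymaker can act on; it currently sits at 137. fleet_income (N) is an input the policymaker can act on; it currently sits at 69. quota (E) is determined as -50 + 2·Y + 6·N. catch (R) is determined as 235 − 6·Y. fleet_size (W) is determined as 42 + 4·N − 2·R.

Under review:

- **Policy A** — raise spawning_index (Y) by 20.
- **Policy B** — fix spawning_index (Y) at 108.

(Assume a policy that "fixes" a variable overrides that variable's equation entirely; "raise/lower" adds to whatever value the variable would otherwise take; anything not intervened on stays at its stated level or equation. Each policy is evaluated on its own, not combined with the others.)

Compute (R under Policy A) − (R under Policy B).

Policy A (Y + 20):
  Y = 137 + 20 = 157
  R = 235 − 6·157 = -707
Policy B (Y := 108):
  Y = 108
  R = 235 − 6·108 = -413
R: -707 − (-413) = -294

-294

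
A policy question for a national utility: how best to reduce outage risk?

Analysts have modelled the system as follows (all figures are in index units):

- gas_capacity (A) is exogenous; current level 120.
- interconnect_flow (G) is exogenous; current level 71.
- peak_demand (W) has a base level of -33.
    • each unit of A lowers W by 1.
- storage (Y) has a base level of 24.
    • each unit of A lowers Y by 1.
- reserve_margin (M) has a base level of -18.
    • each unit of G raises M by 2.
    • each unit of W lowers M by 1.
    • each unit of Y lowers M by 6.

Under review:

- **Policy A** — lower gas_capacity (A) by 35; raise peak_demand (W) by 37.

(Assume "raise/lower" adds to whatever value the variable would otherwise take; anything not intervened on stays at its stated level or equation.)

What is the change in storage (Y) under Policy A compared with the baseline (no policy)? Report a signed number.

35

Baseline:
  A = 120
  Y = 24 − 120 = -96
Policy A (A − 35, W + 37):
  A = 120 − 35 = 85
  Y = 24 − 85 = -61
Change in Y: -61 − (-96) = 35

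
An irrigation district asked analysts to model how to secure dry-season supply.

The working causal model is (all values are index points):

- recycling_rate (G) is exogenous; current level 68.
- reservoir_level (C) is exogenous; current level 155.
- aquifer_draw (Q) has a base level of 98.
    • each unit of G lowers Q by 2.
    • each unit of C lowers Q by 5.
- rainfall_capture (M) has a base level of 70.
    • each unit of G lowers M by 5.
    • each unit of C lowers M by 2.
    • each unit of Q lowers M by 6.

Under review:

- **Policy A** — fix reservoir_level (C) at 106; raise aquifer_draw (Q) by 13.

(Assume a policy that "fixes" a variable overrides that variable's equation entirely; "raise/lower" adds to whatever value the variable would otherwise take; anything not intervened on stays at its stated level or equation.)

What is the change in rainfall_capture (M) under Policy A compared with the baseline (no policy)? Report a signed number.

-1450

Baseline:
  G = 68
  C = 155
  Q = 98 − 2·68 − 5·155 = -813
  M = 70 − 5·68 − 2·155 − 6·(-813) = 4298
Policy A (C := 106, Q + 13):
  G = 68
  C = 106
  Q = 98 − 2·68 − 5·106 (+13 from intervention) = -555
  M = 70 − 5·68 − 2·106 − 6·(-555) = 2848
Change in M: 2848 − 4298 = -1450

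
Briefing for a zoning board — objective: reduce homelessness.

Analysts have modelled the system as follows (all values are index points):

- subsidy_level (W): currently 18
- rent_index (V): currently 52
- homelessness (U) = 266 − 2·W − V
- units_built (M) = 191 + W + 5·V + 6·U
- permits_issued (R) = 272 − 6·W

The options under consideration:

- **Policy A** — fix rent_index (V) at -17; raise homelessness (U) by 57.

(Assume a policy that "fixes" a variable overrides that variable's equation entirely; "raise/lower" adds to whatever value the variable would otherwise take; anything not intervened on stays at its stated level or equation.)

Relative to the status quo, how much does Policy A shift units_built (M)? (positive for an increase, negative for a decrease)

411

Baseline:
  W = 18
  V = 52
  U = 266 − 2·18 − 52 = 178
  M = 191 + 18 + 5·52 + 6·178 = 1537
Policy A (V := -17, U + 57):
  W = 18
  V = -17
  U = 266 − 2·18 − (-17) (+57 from intervention) = 304
  M = 191 + 18 + 5·(-17) + 6·304 = 1948
Change in M: 1948 − 1537 = 411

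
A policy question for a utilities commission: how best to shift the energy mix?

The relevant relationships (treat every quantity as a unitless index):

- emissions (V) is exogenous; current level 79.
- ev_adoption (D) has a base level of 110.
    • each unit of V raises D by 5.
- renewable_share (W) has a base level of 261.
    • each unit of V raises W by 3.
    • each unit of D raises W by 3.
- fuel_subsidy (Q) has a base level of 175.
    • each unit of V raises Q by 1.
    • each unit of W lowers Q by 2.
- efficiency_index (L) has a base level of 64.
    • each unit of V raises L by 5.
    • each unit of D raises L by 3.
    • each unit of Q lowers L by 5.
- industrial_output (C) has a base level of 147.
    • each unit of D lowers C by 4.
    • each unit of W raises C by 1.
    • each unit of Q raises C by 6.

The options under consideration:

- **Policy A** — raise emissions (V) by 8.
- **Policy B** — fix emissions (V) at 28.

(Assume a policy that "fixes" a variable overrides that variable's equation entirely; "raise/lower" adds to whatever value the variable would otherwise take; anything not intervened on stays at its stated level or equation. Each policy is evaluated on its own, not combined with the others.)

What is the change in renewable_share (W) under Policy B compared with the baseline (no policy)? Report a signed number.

Baseline:
  V = 79
  D = 110 + 5·79 = 505
  W = 261 + 3·79 + 3·505 = 2013
Policy B (V := 28):
  V = 28
  D = 110 + 5·28 = 250
  W = 261 + 3·28 + 3·250 = 1095
Change in W: 1095 − 2013 = -918

-918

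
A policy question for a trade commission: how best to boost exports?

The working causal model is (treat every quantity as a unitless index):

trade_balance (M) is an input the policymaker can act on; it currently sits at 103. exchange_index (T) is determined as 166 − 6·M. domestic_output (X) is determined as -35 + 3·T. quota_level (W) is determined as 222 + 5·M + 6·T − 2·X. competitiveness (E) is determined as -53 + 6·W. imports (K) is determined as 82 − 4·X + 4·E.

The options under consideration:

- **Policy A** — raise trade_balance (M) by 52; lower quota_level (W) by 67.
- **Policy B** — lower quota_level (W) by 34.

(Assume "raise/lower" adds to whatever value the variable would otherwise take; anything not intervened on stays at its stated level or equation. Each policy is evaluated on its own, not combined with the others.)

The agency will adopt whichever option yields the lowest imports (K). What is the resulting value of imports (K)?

Policy A (M + 52, W − 67):
  M = 103 + 52 = 155
  T = 166 − 6·155 = -764
  X = -35 + 3·(-764) = -2327
  W = 222 + 5·155 + 6·(-764) − 2·(-2327) (−67 from intervention) = 1000
  E = -53 + 6·1000 = 5947
  K = 82 − 4·(-2327) + 4·5947 = 33178
Policy B (W − 34):
  M = 103
  T = 166 − 6·103 = -452
  X = -35 + 3·(-452) = -1391
  W = 222 + 5·103 + 6·(-452) − 2·(-1391) (−34 from intervention) = 773
  E = -53 + 6·773 = 4585
  K = 82 − 4·(-1391) + 4·4585 = 23986
Comparing — Policy A: K=33178, Policy B: K=23986. Lowest is 23986 (Policy B).

23986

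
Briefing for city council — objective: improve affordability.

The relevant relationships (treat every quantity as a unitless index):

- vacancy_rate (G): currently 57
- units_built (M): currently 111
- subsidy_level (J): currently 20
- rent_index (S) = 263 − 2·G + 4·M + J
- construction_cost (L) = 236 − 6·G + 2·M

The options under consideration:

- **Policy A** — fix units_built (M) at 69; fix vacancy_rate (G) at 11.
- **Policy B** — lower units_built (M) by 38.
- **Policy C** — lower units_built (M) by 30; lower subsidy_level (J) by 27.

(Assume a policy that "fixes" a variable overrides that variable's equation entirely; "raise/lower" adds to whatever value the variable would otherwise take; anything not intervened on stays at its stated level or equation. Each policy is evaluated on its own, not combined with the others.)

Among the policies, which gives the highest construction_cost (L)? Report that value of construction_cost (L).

Policy A (M := 69, G := 11):
  G = 11
  M = 69
  L = 236 − 6·11 + 2·69 = 308
Policy B (M − 38):
  G = 57
  M = 111 − 38 = 73
  L = 236 − 6·57 + 2·73 = 40
Policy C (M − 30, J − 27):
  G = 57
  M = 111 − 30 = 81
  L = 236 − 6·57 + 2·81 = 56
Comparing — Policy A: L=308, Policy B: L=40, Policy C: L=56. Highest is 308 (Policy A).

308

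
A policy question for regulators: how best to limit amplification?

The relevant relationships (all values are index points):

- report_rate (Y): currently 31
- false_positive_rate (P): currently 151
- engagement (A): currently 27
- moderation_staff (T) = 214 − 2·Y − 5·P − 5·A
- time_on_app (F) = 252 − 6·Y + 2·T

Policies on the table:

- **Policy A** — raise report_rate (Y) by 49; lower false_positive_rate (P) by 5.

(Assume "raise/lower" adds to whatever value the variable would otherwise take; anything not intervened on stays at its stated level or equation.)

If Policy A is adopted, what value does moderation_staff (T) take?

Policy A (Y + 49, P − 5):
  Y = 31 + 49 = 80
  P = 151 − 5 = 146
  A = 27
  T = 214 − 2·80 − 5·146 − 5·27 = -811

-811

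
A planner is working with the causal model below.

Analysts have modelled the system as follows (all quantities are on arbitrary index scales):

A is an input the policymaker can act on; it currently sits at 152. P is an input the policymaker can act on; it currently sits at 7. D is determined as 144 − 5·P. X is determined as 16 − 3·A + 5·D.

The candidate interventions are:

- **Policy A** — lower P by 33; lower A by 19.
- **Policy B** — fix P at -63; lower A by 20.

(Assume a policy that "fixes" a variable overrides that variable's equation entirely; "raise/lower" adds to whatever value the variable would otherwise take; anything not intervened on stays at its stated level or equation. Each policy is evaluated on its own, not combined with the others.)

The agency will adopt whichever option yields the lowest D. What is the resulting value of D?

274

Policy A (P − 33, A − 19):
  P = 7 − 33 = -26
  D = 144 − 5·(-26) = 274
Policy B (P := -63, A − 20):
  P = -63
  D = 144 − 5·(-63) = 459
Comparing — Policy A: D=274, Policy B: D=459. Lowest is 274 (Policy A).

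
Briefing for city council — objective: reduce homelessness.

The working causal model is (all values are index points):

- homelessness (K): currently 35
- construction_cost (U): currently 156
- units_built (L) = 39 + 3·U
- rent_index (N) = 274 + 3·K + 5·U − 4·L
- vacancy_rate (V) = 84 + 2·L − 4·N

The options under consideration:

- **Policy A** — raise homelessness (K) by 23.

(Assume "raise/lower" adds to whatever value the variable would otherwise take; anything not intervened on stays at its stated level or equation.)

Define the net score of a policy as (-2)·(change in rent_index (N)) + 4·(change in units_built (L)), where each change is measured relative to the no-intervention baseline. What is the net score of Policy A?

Baseline:
  K = 35
  U = 156
  L = 39 + 3·156 = 507
  N = 274 + 3·35 + 5·156 − 4·507 = -869
Policy A (K + 23):
  K = 35 + 23 = 58
  U = 156
  L = 39 + 3·156 = 507
  N = 274 + 3·58 + 5·156 − 4·507 = -800
ΔN = -800 − (-869) = 69; ΔL = 507 − 507 = 0
Score = (-2)·69 + 4·0 = -138

-138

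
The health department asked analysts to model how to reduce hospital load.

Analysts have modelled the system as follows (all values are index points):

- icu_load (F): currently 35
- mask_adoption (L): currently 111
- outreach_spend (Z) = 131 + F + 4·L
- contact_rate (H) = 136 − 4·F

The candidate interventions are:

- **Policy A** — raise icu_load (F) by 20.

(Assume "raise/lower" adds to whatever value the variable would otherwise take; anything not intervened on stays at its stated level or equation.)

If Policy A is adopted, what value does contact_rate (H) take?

-84

Policy A (F + 20):
  F = 35 + 20 = 55
  H = 136 − 4·55 = -84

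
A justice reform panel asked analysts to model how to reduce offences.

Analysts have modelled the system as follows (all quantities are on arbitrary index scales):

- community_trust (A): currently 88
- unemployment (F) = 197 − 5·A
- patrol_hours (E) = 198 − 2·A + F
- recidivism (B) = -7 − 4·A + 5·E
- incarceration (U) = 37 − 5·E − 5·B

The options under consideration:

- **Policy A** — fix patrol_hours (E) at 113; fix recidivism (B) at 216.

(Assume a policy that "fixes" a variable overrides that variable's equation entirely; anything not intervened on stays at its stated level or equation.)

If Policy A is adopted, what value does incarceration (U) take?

-1608

Policy A (E := 113, B := 216):
  A = 88
  F = 197 − 5·88 = -243
  E = 113
  B = 216
  U = 37 − 5·113 − 5·216 = -1608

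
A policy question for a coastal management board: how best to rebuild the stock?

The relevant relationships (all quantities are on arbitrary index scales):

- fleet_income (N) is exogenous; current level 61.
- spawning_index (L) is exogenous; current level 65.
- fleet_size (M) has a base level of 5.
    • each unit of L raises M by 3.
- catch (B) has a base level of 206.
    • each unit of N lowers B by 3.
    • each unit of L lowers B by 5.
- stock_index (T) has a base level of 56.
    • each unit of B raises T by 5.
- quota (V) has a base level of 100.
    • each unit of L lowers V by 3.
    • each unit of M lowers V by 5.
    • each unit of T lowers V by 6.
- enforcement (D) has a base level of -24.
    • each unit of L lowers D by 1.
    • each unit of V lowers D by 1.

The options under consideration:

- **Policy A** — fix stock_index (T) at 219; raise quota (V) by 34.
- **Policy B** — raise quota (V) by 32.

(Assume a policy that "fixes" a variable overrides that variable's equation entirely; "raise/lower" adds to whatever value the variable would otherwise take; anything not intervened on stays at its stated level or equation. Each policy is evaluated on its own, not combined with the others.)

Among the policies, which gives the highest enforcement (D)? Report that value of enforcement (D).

Policy A (T := 219, V + 34):
  N = 61
  L = 65
  M = 5 + 3·65 = 200
  B = 206 − 3·61 − 5·65 = -302
  T = 219
  V = 100 − 3·65 − 5·200 − 6·219 (+34 from intervention) = -2375
  D = -24 − 65 − (-2375) = 2286
Policy B (V + 32):
  N = 61
  L = 65
  M = 5 + 3·65 = 200
  B = 206 − 3·61 − 5·65 = -302
  T = 56 + 5·(-302) = -1454
  V = 100 − 3·65 − 5·200 − 6·(-1454) (+32 from intervention) = 7661
  D = -24 − 65 − 7661 = -7750
Comparing — Policy A: D=2286, Policy B: D=-7750. Highest is 2286 (Policy A).

2286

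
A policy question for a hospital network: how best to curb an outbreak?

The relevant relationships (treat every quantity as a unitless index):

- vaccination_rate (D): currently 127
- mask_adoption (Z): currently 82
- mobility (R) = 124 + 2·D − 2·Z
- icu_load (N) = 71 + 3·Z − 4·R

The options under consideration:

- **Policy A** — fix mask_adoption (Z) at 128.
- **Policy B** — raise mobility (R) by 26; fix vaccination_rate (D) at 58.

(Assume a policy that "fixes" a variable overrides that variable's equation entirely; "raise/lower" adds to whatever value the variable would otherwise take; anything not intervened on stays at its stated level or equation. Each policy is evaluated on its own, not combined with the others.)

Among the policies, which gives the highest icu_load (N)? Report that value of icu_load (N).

-33

Policy A (Z := 128):
  D = 127
  Z = 128
  R = 124 + 2·127 − 2·128 = 122
  N = 71 + 3·128 − 4·122 = -33
Policy B (R + 26, D := 58):
  D = 58
  Z = 82
  R = 124 + 2·58 − 2·82 (+26 from intervention) = 102
  N = 71 + 3·82 − 4·102 = -91
Comparing — Policy A: N=-33, Policy B: N=-91. Highest is -33 (Policy A).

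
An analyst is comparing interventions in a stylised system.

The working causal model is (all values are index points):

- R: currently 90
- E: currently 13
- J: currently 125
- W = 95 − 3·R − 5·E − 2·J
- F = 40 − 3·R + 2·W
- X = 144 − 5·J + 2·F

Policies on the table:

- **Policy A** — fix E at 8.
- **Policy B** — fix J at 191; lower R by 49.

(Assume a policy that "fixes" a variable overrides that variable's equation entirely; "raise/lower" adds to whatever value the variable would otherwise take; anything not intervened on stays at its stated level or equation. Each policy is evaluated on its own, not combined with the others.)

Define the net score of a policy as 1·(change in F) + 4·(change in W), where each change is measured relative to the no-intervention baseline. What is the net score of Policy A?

Baseline:
  R = 90
  E = 13
  J = 125
  W = 95 − 3·90 − 5·13 − 2·125 = -490
  F = 40 − 3·90 + 2·(-490) = -1210
Policy A (E := 8):
  R = 90
  E = 8
  J = 125
  W = 95 − 3·90 − 5·8 − 2·125 = -465
  F = 40 − 3·90 + 2·(-465) = -1160
ΔF = -1160 − (-1210) = 50; ΔW = -465 − (-490) = 25
Score = 1·50 + 4·25 = 150

150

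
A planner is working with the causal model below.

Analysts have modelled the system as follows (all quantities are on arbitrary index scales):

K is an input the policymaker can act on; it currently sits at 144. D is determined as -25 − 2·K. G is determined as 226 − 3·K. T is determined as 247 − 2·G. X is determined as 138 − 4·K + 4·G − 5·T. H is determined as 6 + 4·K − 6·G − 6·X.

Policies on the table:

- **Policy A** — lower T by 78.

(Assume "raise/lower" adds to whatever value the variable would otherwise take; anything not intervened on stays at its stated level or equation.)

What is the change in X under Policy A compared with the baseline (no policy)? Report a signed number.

390

Baseline:
  K = 144
  G = 226 − 3·144 = -206
  T = 247 − 2·(-206) = 659
  X = 138 − 4·144 + 4·(-206) − 5·659 = -4557
Policy A (T − 78):
  K = 144
  G = 226 − 3·144 = -206
  T = 247 − 2·(-206) (−78 from intervention) = 581
  X = 138 − 4·144 + 4·(-206) − 5·581 = -4167
Change in X: -4167 − (-4557) = 390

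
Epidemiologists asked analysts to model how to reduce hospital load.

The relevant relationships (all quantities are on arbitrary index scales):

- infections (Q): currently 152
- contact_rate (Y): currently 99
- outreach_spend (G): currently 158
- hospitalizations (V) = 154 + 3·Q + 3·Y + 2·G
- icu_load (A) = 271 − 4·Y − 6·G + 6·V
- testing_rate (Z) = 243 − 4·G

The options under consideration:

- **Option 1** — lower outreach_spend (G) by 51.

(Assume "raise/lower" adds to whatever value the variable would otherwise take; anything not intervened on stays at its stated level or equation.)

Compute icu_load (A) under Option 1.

Option 1 (G − 51):
  Q = 152
  Y = 99
  G = 158 − 51 = 107
  V = 154 + 3·152 + 3·99 + 2·107 = 1121
  A = 271 − 4·99 − 6·107 + 6·1121 = 5959

5959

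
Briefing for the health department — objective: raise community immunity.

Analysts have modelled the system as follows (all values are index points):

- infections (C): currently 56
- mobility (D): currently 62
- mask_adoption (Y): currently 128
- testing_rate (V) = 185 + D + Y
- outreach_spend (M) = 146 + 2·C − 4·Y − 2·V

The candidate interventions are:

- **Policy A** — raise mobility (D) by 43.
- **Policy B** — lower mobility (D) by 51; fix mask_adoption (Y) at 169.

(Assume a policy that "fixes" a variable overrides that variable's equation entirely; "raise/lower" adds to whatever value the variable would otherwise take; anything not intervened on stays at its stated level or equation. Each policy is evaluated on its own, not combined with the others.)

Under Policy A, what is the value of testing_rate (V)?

Policy A (D + 43):
  D = 62 + 43 = 105
  Y = 128
  V = 185 + 105 + 128 = 418

418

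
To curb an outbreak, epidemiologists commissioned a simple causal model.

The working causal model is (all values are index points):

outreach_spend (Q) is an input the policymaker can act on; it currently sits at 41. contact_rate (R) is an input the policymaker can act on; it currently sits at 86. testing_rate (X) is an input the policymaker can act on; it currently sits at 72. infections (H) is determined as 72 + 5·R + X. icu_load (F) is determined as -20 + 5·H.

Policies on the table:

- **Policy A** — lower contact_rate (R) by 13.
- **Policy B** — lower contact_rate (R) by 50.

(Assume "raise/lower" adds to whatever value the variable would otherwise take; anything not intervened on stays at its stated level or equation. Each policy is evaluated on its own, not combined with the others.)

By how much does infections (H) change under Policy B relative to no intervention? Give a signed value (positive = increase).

-250

Baseline:
  R = 86
  X = 72
  H = 72 + 5·86 + 72 = 574
Policy B (R − 50):
  R = 86 − 50 = 36
  X = 72
  H = 72 + 5·36 + 72 = 324
Change in H: 324 − 574 = -250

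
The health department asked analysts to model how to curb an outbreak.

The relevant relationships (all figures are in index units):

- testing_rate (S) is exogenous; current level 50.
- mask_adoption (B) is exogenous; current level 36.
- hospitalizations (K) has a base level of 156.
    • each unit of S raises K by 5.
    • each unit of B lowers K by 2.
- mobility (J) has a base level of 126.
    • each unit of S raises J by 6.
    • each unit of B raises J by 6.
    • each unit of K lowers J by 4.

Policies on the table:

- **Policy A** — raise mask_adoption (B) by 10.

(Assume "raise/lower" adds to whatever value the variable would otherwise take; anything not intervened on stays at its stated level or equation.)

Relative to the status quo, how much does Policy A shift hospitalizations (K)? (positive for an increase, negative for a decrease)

Baseline:
  S = 50
  B = 36
  K = 156 + 5·50 − 2·36 = 334
Policy A (B + 10):
  S = 50
  B = 36 + 10 = 46
  K = 156 + 5·50 − 2·46 = 314
Change in K: 314 − 334 = -20

-20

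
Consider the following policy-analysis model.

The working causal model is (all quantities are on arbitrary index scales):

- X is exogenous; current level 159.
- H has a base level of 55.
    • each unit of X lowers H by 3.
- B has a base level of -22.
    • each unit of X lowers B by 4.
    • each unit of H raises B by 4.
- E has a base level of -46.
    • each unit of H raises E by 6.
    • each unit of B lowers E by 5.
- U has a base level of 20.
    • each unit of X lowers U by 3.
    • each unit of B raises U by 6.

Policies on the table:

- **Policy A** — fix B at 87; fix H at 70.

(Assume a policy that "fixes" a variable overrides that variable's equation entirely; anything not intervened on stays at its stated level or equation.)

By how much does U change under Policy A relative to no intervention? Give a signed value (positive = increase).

14598

Baseline:
  X = 159
  H = 55 − 3·159 = -422
  B = -22 − 4·159 + 4·(-422) = -2346
  U = 20 − 3·159 + 6·(-2346) = -14533
Policy A (B := 87, H := 70):
  X = 159
  H = 70
  B = 87
  U = 20 − 3·159 + 6·87 = 65
Change in U: 65 − (-14533) = 14598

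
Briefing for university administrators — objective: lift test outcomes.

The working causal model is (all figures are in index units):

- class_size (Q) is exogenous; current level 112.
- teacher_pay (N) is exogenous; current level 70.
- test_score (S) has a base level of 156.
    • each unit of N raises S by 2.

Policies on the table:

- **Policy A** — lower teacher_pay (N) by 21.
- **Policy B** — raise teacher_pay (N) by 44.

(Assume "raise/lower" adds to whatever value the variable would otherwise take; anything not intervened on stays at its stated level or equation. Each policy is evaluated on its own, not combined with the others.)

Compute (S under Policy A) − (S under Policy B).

Policy A (N − 21):
  N = 70 − 21 = 49
  S = 156 + 2·49 = 254
Policy B (N + 44):
  N = 70 + 44 = 114
  S = 156 + 2·114 = 384
S: 254 − 384 = -130

-130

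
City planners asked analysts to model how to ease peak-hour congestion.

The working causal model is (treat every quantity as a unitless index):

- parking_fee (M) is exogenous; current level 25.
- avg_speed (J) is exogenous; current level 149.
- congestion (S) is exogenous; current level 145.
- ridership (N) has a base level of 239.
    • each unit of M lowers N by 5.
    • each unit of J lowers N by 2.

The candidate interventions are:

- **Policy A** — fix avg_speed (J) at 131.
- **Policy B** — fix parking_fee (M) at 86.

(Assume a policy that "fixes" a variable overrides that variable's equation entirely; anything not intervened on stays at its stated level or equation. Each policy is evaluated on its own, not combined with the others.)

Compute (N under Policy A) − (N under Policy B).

Policy A (J := 131):
  M = 25
  J = 131
  N = 239 − 5·25 − 2·131 = -148
Policy B (M := 86):
  M = 86
  J = 149
  N = 239 − 5·86 − 2·149 = -489
N: -148 − (-489) = 341

341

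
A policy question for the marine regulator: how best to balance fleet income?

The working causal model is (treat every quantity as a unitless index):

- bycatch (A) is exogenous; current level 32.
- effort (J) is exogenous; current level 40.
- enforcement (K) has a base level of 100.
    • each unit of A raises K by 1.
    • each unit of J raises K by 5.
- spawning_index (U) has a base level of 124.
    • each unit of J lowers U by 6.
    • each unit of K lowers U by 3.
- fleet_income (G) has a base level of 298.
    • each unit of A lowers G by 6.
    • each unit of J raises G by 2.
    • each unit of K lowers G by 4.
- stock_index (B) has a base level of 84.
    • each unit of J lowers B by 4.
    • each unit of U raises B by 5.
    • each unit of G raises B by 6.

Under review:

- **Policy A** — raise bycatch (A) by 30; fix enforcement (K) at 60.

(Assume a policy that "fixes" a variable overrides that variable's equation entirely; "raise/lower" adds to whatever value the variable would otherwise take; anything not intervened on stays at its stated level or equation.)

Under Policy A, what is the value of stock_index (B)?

-2960

Policy A (A + 30, K := 60):
  A = 32 + 30 = 62
  J = 40
  K = 60
  U = 124 − 6·40 − 3·60 = -296
  G = 298 − 6·62 + 2·40 − 4·60 = -234
  B = 84 − 4·40 + 5·(-296) + 6·(-234) = -2960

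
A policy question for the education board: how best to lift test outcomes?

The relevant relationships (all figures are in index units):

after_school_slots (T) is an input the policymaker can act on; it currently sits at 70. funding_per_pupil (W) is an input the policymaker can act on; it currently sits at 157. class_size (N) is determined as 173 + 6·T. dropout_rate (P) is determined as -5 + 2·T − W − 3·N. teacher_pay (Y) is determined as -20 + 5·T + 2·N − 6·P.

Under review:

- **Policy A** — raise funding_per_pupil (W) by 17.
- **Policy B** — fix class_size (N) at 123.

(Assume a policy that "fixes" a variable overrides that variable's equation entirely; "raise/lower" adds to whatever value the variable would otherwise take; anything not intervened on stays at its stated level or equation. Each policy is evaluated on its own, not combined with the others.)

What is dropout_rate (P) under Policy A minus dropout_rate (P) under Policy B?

-1427

Policy A (W + 17):
  T = 70
  W = 157 + 17 = 174
  N = 173 + 6·70 = 593
  P = -5 + 2·70 − 174 − 3·593 = -1818
Policy B (N := 123):
  T = 70
  W = 157
  N = 123
  P = -5 + 2·70 − 157 − 3·123 = -391
P: -1818 − (-391) = -1427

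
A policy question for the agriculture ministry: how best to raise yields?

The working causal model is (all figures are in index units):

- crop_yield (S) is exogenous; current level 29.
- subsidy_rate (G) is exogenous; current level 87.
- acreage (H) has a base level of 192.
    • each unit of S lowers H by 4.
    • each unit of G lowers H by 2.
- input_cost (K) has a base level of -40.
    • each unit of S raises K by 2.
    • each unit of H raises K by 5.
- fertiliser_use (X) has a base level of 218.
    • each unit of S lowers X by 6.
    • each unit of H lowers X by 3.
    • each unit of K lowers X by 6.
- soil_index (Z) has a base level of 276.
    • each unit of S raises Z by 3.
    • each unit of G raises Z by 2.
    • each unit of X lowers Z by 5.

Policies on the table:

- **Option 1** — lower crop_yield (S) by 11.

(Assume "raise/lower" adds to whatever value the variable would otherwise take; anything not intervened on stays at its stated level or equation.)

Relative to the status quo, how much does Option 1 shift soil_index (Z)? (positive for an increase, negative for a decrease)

Baseline:
  S = 29
  G = 87
  H = 192 − 4·29 − 2·87 = -98
  K = -40 + 2·29 + 5·(-98) = -472
  X = 218 − 6·29 − 3·(-98) − 6·(-472) = 3170
  Z = 276 + 3·29 + 2·87 − 5·3170 = -15313
Option 1 (S − 11):
  S = 29 − 11 = 18
  G = 87
  H = 192 − 4·18 − 2·87 = -54
  K = -40 + 2·18 + 5·(-54) = -274
  X = 218 − 6·18 − 3·(-54) − 6·(-274) = 1916
  Z = 276 + 3·18 + 2·87 − 5·1916 = -9076
Change in Z: -9076 − (-15313) = 6237

6237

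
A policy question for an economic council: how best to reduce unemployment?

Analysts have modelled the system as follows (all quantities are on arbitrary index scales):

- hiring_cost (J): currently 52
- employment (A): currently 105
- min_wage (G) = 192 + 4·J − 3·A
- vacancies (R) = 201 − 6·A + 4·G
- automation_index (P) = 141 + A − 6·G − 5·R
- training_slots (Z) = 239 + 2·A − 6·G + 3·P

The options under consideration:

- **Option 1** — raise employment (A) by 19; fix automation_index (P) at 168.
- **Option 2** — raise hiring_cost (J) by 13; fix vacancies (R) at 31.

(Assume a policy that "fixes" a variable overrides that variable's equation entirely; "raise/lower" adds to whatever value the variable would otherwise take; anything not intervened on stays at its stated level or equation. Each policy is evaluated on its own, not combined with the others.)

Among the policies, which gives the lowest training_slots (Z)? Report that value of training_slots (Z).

-2566

Option 1 (A + 19, P := 168):
  J = 52
  A = 105 + 19 = 124
  G = 192 + 4·52 − 3·124 = 28
  R = 201 − 6·124 + 4·28 = -431
  P = 168
  Z = 239 + 2·124 − 6·28 + 3·168 = 823
Option 2 (J + 13, R := 31):
  J = 52 + 13 = 65
  A = 105
  G = 192 + 4·65 − 3·105 = 137
  R = 31
  P = 141 + 105 − 6·137 − 5·31 = -731
  Z = 239 + 2·105 − 6·137 + 3·(-731) = -2566
Comparing — Option 1: Z=823, Option 2: Z=-2566. Lowest is -2566 (Option 2).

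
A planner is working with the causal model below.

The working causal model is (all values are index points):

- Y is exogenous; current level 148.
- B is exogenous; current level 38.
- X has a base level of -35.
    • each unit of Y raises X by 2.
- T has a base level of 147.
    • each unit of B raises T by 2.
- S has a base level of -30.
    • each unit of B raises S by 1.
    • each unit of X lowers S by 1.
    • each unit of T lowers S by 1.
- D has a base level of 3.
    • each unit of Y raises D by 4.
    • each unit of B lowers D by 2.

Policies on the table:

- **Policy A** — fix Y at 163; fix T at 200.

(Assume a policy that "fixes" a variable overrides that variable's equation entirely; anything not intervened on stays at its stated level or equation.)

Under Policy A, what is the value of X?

Policy A (Y := 163, T := 200):
  Y = 163
  X = -35 + 2·163 = 291

291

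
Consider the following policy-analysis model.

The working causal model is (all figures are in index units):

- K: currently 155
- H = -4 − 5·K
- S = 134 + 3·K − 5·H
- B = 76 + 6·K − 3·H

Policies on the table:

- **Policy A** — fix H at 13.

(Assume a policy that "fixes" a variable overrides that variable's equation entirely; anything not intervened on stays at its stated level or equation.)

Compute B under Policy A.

Policy A (H := 13):
  K = 155
  H = 13
  B = 76 + 6·155 − 3·13 = 967

967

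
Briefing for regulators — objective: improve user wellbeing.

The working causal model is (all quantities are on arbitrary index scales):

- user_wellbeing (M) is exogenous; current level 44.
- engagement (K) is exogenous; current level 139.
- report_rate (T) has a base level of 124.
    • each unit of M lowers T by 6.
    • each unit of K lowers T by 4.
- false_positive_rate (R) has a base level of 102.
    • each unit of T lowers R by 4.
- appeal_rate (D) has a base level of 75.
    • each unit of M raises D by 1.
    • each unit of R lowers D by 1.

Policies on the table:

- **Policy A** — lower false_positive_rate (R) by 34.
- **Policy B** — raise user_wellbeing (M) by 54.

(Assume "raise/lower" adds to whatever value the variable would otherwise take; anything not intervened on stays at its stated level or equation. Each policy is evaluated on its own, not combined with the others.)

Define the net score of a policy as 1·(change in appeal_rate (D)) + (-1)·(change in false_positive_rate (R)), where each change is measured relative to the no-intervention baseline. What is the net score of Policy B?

Baseline:
  M = 44
  K = 139
  T = 124 − 6·44 − 4·139 = -696
  R = 102 − 4·(-696) = 2886
  D = 75 + 44 − 2886 = -2767
Policy B (M + 54):
  M = 44 + 54 = 98
  K = 139
  T = 124 − 6·98 − 4·139 = -1020
  R = 102 − 4·(-1020) = 4182
  D = 75 + 98 − 4182 = -4009
ΔD = -4009 − (-2767) = -1242; ΔR = 4182 − 2886 = 1296
Score = 1·(-1242) + (-1)·1296 = -2538

-2538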